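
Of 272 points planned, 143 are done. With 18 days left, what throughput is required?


Formula: Required rate = Remaining points / Days left
Remaining = 272 - 143 = 129 points
Required rate = 129 / 18 = 7.17 points/day

7.17 points/day


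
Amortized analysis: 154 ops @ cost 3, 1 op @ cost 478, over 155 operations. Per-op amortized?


Formula: Amortized cost = Total cost / Operations
Total cost = (154 * 3) + (1 * 478)
Total cost = 462 + 478 = 940
Amortized = 940 / 155 = 6.0645

6.0645


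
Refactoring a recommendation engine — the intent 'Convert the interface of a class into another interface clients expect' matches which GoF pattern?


This matches the Adapter pattern

Adapter


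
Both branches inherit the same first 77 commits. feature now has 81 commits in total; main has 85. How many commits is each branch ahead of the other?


Common ancestor: commit #77
feature commits after divergence: 81 - 77 = 4
main commits after divergence: 85 - 77 = 8
feature is 4 commits ahead of main
main is 8 commits ahead of feature

feature ahead: 4, main ahead: 8


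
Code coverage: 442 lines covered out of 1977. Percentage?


Coverage = covered / total * 100
Coverage = 442 / 1977 * 100
Coverage = 22.36%

22.36%


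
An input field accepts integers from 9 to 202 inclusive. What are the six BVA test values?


Range: [9, 202]
Boundaries: just below min, min, min+1, max-1, max, just above max
Values: [8, 9, 10, 201, 202, 203]

[8, 9, 10, 201, 202, 203]


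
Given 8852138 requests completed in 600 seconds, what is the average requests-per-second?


Formula: throughput = requests / seconds
throughput = 8852138 / 600
throughput = 14753.56 requests/second

14753.56 requests/second


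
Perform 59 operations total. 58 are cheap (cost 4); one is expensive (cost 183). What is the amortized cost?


Formula: Amortized cost = Total cost / Operations
Total cost = (58 * 4) + (1 * 183)
Total cost = 232 + 183 = 415
Amortized = 415 / 59 = 7.0339

7.0339


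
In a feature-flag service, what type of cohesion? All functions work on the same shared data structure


Reasoning: Functions share data
Type: Communicational cohesion

Communicational cohesion


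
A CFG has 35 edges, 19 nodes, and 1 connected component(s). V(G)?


Formula: V(G) = E - N + 2P
V(G) = 35 - 19 + 2*1
V(G) = 16 + 2
V(G) = 18

18


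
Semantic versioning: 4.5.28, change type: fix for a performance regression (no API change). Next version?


Current: 4.5.28
Change category: 'fix for a performance regression (no API change)' → patch bump
SemVer rule: patch bump → increment PATCH (MAJOR and MINOR unchanged)
New: 4.5.29

4.5.29


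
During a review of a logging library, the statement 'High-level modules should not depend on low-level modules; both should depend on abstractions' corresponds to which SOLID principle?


This describes the Dependency Inversion Principle (DIP)

Dependency Inversion Principle (DIP)


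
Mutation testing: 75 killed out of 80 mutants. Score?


Mutation score = killed / total * 100
Mutation score = 75 / 80 * 100
Mutation score = 93.75%

93.75%


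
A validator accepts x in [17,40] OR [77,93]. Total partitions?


Valid ranges: [17,40] and [77,93]
Class 1: x < 17 — invalid
Class 2: 17 ≤ x ≤ 40 — valid
Class 3: 40 < x < 77 — invalid (gap between ranges)
Class 4: 77 ≤ x ≤ 93 — valid
Class 5: x > 93 — invalid
Total equivalence classes: 5

5 equivalence classes


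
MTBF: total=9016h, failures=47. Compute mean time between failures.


Formula: MTBF = Total operating time / Number of failures
MTBF = 9016 / 47
MTBF = 191.83 hours

191.83 hours


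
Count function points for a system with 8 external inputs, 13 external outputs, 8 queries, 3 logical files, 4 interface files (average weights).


UFP = EI*4 + EO*5 + EQ*4 + ILF*10 + EIF*7
UFP = 8*4 + 13*5 + 8*4 + 3*10 + 4*7
UFP = 32 + 65 + 32 + 30 + 28
UFP = 187

187


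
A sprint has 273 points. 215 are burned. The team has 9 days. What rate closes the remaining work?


Formula: Required rate = Remaining points / Days left
Remaining = 273 - 215 = 58 points
Required rate = 58 / 9 = 6.44 points/day

6.44 points/day


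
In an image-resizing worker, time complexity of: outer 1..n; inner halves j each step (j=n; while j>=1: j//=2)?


Reasoning: n times log n
Complexity: O(n log n)

O(n log n)


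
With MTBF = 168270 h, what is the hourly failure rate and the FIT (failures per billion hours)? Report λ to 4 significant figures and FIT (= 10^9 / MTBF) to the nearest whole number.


Formula: λ = 1 / MTBF; FIT = λ × 1e9 = 1e9 / MTBF
λ = 1 / 168270 ≈ 5.943e-06 failures/hour
FIT = 1e9 / 168270 ≈ 5943 failures per 1e9 hours (nearest whole number)

λ = 5.943e-06 /h, FIT = 5943


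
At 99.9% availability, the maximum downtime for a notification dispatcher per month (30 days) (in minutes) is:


Formula: allowed downtime = period * (100 - SLA) / 100
Period (month (30 days)) = 43200 minutes
Unavailability fraction = (100 - 99.9) / 100
Allowed downtime = 43200 * (100 - 99.9) / 100
Allowed downtime = 43.2 minutes

43.2 minutes


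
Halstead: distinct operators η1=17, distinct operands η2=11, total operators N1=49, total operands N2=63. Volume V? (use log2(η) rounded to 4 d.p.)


Formula: V = N * log2(η), where N = N1 + N2 and η = η1 + η2
η = 17 + 11 = 28
N = 49 + 63 = 112
log2(28) ≈ 4.8074
V = 112 * 4.8074 = 538.43

538.43


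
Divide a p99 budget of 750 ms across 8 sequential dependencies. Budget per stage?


Formula: per_stage = total_budget / stages
per_stage = 750 / 8
per_stage = 93.75 ms

93.75 ms


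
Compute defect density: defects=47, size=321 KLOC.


Defect density = defects / KLOC
Defect density = 47 / 321
Defect density = 0.146 defects/KLOC

0.146 defects/KLOC


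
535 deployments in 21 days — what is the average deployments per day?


Formula: deployments per day = releases / days
= 535 / 21
= 25.476 deploys/day
(equivalently, 178.33 deploys/week)

25.476 deploys/day


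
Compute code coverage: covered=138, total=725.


Coverage = covered / total * 100
Coverage = 138 / 725 * 100
Coverage = 19.03%

19.03%


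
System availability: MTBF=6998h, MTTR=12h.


Availability = MTBF / (MTBF + MTTR)
Availability = 6998 / (6998 + 12)
Availability = 6998 / 7010
Availability = 99.8288%

99.8288%


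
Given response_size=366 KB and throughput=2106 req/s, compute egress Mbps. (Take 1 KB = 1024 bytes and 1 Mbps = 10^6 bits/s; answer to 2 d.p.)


Formula: Mbps = payload_bytes * RPS * 8 / 1e6
Payload per request = 366 KB = 366 * 1024 = 374784 bytes
Total bytes/sec = 374784 * 2106 = 789295104
Total bits/sec = 789295104 * 8 = 6314360832
Mbps = 6314360832 / 1e6 = 6314.36

6314.36 Mbps


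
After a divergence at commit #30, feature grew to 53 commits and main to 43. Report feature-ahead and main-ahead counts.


Common ancestor: commit #30
feature commits after divergence: 53 - 30 = 23
main commits after divergence: 43 - 30 = 13
feature is 23 commits ahead of main
main is 13 commits ahead of feature

feature ahead: 23, main ahead: 13


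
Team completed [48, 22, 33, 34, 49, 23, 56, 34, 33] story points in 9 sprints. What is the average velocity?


Formula: Avg velocity = Total points / Number of sprints
Points: [48, 22, 33, 34, 49, 23, 56, 34, 33]
Sum = 48 + 22 + 33 + 34 + 49 + 23 + 56 + 34 + 33 = 332
Avg velocity = 332 / 9 = 36.89 points/sprint

36.89 points/sprint


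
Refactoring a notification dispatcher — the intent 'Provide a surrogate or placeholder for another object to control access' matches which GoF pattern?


This matches the Proxy pattern

Proxy


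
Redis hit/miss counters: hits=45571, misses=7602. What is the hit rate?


Formula: hit rate = hits / (hits + misses) * 100
hit rate = 45571 / (45571 + 7602) * 100
hit rate = 45571 / 53173 * 100
hit rate = 85.7%

85.7%


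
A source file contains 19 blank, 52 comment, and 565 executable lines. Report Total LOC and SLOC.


Total LOC = blank + comment + code
Total LOC = 19 + 52 + 565 = 636
SLOC (source only) = code = 565

Total LOC: 636, SLOC: 565


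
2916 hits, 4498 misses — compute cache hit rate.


Formula: hit rate = hits / (hits + misses) * 100
hit rate = 2916 / (2916 + 4498) * 100
hit rate = 2916 / 7414 * 100
hit rate = 39.33%

39.33%


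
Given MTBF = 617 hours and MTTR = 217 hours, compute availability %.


Availability = MTBF / (MTBF + MTTR)
Availability = 617 / (617 + 217)
Availability = 617 / 834
Availability = 73.9808%

73.9808%


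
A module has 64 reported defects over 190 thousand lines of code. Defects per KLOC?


Defect density = defects / KLOC
Defect density = 64 / 190
Defect density = 0.337 defects/KLOC

0.337 defects/KLOC


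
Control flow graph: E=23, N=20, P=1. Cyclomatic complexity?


Formula: V(G) = E - N + 2P
V(G) = 23 - 20 + 2*1
V(G) = 3 + 2
V(G) = 5

5


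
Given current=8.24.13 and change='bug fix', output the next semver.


Current: 8.24.13
Change category: 'bug fix' → patch bump
SemVer rule: patch bump → increment PATCH (MAJOR and MINOR unchanged)
New: 8.24.14

8.24.14


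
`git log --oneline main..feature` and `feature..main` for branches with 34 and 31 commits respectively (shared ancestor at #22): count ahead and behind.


Common ancestor: commit #22
feature commits after divergence: 34 - 22 = 12
main commits after divergence: 31 - 22 = 9
feature is 12 commits ahead of main
main is 9 commits ahead of feature

feature ahead: 12, main ahead: 9


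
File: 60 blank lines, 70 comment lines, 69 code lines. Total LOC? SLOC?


Total LOC = blank + comment + code
Total LOC = 60 + 70 + 69 = 199
SLOC (source only) = code = 69

Total LOC: 199, SLOC: 69


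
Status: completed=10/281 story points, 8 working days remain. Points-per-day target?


Formula: Required rate = Remaining points / Days left
Remaining = 281 - 10 = 271 points
Required rate = 271 / 8 = 33.88 points/day

33.88 points/day


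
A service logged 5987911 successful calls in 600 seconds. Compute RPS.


Formula: throughput = requests / seconds
throughput = 5987911 / 600
throughput = 9979.85 requests/second

9979.85 requests/second


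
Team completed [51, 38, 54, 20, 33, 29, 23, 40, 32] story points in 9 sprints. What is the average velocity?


Formula: Avg velocity = Total points / Number of sprints
Points: [51, 38, 54, 20, 33, 29, 23, 40, 32]
Sum = 51 + 38 + 54 + 20 + 33 + 29 + 23 + 40 + 32 = 320
Avg velocity = 320 / 9 = 35.56 points/sprint

35.56 points/sprint


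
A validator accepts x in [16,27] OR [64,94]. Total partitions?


Valid ranges: [16,27] and [64,94]
Class 1: x < 16 — invalid
Class 2: 16 ≤ x ≤ 27 — valid
Class 3: 27 < x < 64 — invalid (gap between ranges)
Class 4: 64 ≤ x ≤ 94 — valid
Class 5: x > 94 — invalid
Total equivalence classes: 5

5 equivalence classes


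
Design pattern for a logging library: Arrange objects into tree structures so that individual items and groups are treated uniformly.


This matches the Composite pattern

Composite


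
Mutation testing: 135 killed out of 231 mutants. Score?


Mutation score = killed / total * 100
Mutation score = 135 / 231 * 100
Mutation score = 58.44%

58.44%


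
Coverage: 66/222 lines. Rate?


Coverage = covered / total * 100
Coverage = 66 / 222 * 100
Coverage = 29.73%

29.73%


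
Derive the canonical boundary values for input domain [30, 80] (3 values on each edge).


Range: [30, 80]
Boundaries: just below min, min, min+1, max-1, max, just above max
Values: [29, 30, 31, 79, 80, 81]

[29, 30, 31, 79, 80, 81]


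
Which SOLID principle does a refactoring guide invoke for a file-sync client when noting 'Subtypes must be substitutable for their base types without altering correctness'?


This describes the Liskov Substitution Principle (LSP)

Liskov Substitution Principle (LSP)


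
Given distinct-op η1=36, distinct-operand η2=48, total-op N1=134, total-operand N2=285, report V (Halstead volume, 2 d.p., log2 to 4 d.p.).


Formula: V = N * log2(η), where N = N1 + N2 and η = η1 + η2
η = 36 + 48 = 84
N = 134 + 285 = 419
log2(84) ≈ 6.3923
V = 419 * 6.3923 = 2678.37

2678.37


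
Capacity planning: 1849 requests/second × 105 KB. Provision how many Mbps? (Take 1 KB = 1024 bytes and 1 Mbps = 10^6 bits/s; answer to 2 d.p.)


Formula: Mbps = payload_bytes * RPS * 8 / 1e6
Payload per request = 105 KB = 105 * 1024 = 107520 bytes
Total bytes/sec = 107520 * 1849 = 198804480
Total bits/sec = 198804480 * 8 = 1590435840
Mbps = 1590435840 / 1e6 = 1590.44

1590.44 Mbps


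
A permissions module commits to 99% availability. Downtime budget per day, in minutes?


Formula: allowed downtime = period * (100 - SLA) / 100
Period (day) = 1440 minutes
Unavailability fraction = (100 - 99.0) / 100
Allowed downtime = 1440 * (100 - 99.0) / 100
Allowed downtime = 14.4 minutes

14.4 minutes


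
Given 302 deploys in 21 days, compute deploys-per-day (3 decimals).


Formula: deployments per day = releases / days
= 302 / 21
= 14.381 deploys/day
(equivalently, 100.67 deploys/week)

14.381 deploys/day


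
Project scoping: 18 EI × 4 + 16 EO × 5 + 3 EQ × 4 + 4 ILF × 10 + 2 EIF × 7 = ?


UFP = EI*4 + EO*5 + EQ*4 + ILF*10 + EIF*7
UFP = 18*4 + 16*5 + 3*4 + 4*10 + 2*7
UFP = 72 + 80 + 12 + 40 + 14
UFP = 218

218


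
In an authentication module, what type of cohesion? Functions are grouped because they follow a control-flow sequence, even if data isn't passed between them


Reasoning: Grouped by order of execution within a routine, not by data flow
Type: Procedural cohesion

Procedural cohesion


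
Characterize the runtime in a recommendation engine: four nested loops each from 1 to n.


Reasoning: four levels of nesting
Complexity: O(n^4)

O(n^4)


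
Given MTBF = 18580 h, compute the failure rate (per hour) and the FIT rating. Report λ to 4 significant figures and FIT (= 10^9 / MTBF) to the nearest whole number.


Formula: λ = 1 / MTBF; FIT = λ × 1e9 = 1e9 / MTBF
λ = 1 / 18580 ≈ 5.382e-05 failures/hour
FIT = 1e9 / 18580 ≈ 53821 failures per 1e9 hours (nearest whole number)

λ = 5.382e-05 /h, FIT = 53821


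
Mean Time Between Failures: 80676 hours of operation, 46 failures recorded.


Formula: MTBF = Total operating time / Number of failures
MTBF = 80676 / 46
MTBF = 1753.83 hours

1753.83 hours


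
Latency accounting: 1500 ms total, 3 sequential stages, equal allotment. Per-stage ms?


Formula: per_stage = total_budget / stages
per_stage = 1500 / 3
per_stage = 500.0 ms

500.0 ms


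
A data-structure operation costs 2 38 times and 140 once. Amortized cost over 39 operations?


Formula: Amortized cost = Total cost / Operations
Total cost = (38 * 2) + (1 * 140)
Total cost = 76 + 140 = 216
Amortized = 216 / 39 = 5.5385

5.5385


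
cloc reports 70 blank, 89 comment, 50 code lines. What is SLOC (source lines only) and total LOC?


Total LOC = blank + comment + code
Total LOC = 70 + 89 + 50 = 209
SLOC (source only) = code = 50

Total LOC: 209, SLOC: 50


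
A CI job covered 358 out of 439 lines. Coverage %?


Coverage = covered / total * 100
Coverage = 358 / 439 * 100
Coverage = 81.55%

81.55%


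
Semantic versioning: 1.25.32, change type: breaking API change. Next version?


Current: 1.25.32
Change category: 'breaking API change' → major bump
SemVer rule: major bump → increment MAJOR, reset MINOR and PATCH to 0
New: 2.0.0

2.0.0


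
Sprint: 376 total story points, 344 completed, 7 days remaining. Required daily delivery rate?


Formula: Required rate = Remaining points / Days left
Remaining = 376 - 344 = 32 points
Required rate = 32 / 7 = 4.57 points/day

4.57 points/day


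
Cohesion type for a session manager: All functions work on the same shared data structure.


Reasoning: Functions share data
Type: Communicational cohesion

Communicational cohesion


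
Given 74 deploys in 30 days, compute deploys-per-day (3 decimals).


Formula: deployments per day = releases / days
= 74 / 30
= 2.467 deploys/day
(equivalently, 17.27 deploys/week)

2.467 deploys/day


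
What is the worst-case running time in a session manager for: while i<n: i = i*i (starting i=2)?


Reasoning: squaring drives double-exponential growth; iterations ~ log log n
Complexity: O(log log n)

O(log log n)


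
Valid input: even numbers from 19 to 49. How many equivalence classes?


Constraint: even integers in [19, 49]
Class 1: x < 19 — out-of-range invalid
Class 2: x in [19,49] but odd — wrong type invalid
Class 3: x in [19,49] and even — valid
Class 4: x > 49 — out-of-range invalid
Total equivalence classes: 4

4 equivalence classes


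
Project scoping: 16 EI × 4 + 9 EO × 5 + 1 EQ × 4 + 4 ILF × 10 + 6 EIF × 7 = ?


UFP = EI*4 + EO*5 + EQ*4 + ILF*10 + EIF*7
UFP = 16*4 + 9*5 + 1*4 + 4*10 + 6*7
UFP = 64 + 45 + 4 + 40 + 42
UFP = 195

195


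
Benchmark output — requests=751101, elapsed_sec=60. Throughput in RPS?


Formula: throughput = requests / seconds
throughput = 751101 / 60
throughput = 12518.35 requests/second

12518.35 requests/second


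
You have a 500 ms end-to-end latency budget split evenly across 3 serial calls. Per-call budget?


Formula: per_stage = total_budget / stages
per_stage = 500 / 3
per_stage = 166.67 ms

166.67 ms


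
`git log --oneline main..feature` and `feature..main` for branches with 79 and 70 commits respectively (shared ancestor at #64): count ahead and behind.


Common ancestor: commit #64
feature commits after divergence: 79 - 64 = 15
main commits after divergence: 70 - 64 = 6
feature is 15 commits ahead of main
main is 6 commits ahead of feature

feature ahead: 15, main ahead: 6


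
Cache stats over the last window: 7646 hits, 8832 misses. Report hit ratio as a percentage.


Formula: hit rate = hits / (hits + misses) * 100
hit rate = 7646 / (7646 + 8832) * 100
hit rate = 7646 / 16478 * 100
hit rate = 46.4%

46.4%


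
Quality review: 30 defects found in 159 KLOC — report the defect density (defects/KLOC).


Defect density = defects / KLOC
Defect density = 30 / 159
Defect density = 0.189 defects/KLOC

0.189 defects/KLOC


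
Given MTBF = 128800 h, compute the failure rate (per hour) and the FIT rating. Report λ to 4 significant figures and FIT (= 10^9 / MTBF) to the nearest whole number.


Formula: λ = 1 / MTBF; FIT = λ × 1e9 = 1e9 / MTBF
λ = 1 / 128800 ≈ 7.764e-06 failures/hour
FIT = 1e9 / 128800 ≈ 7764 failures per 1e9 hours (nearest whole number)

λ = 7.764e-06 /h, FIT = 7764


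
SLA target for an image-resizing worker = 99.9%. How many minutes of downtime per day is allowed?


Formula: allowed downtime = period * (100 - SLA) / 100
Period (day) = 1440 minutes
Unavailability fraction = (100 - 99.9) / 100
Allowed downtime = 1440 * (100 - 99.9) / 100
Allowed downtime = 1.44 minutes

1.44 minutes


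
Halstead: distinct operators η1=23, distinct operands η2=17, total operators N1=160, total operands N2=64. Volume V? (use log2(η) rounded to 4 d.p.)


Formula: V = N * log2(η), where N = N1 + N2 and η = η1 + η2
η = 23 + 17 = 40
N = 160 + 64 = 224
log2(40) ≈ 5.3219
V = 224 * 5.3219 = 1192.11

1192.11


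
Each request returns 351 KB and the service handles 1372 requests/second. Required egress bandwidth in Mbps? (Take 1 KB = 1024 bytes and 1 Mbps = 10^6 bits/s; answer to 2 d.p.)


Formula: Mbps = payload_bytes * RPS * 8 / 1e6
Payload per request = 351 KB = 351 * 1024 = 359424 bytes
Total bytes/sec = 359424 * 1372 = 493129728
Total bits/sec = 493129728 * 8 = 3945037824
Mbps = 3945037824 / 1e6 = 3945.04

3945.04 Mbps


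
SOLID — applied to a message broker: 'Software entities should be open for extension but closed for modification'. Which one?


This describes the Open/Closed Principle (OCP)

Open/Closed Principle (OCP)


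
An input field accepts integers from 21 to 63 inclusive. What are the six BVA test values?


Range: [21, 63]
Boundaries: just below min, min, min+1, max-1, max, just above max
Values: [20, 21, 22, 62, 63, 64]

[20, 21, 22, 62, 63, 64]


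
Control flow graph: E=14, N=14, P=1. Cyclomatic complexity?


Formula: V(G) = E - N + 2P
V(G) = 14 - 14 + 2*1
V(G) = 0 + 2
V(G) = 2

2


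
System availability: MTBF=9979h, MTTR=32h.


Availability = MTBF / (MTBF + MTTR)
Availability = 9979 / (9979 + 32)
Availability = 9979 / 10011
Availability = 99.6804%

99.6804%


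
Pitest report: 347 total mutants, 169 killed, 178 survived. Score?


Mutation score = killed / total * 100
Mutation score = 169 / 347 * 100
Mutation score = 48.7%

48.7%


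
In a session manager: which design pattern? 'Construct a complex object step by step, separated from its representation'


This matches the Builder pattern

Builder


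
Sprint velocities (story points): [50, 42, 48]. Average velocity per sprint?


Formula: Avg velocity = Total points / Number of sprints
Points: [50, 42, 48]
Sum = 50 + 42 + 48 = 140
Avg velocity = 140 / 3 = 46.67 points/sprint

46.67 points/sprint


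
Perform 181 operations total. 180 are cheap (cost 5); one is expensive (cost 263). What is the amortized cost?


Formula: Amortized cost = Total cost / Operations
Total cost = (180 * 5) + (1 * 263)
Total cost = 900 + 263 = 1163
Amortized = 1163 / 181 = 6.4254

6.4254


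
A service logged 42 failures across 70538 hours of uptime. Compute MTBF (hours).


Formula: MTBF = Total operating time / Number of failures
MTBF = 70538 / 42
MTBF = 1679.48 hours

1679.48 hours


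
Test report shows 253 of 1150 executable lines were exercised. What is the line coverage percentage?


Coverage = covered / total * 100
Coverage = 253 / 1150 * 100
Coverage = 22.0%

22.0%


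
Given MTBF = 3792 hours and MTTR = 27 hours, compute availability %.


Availability = MTBF / (MTBF + MTTR)
Availability = 3792 / (3792 + 27)
Availability = 3792 / 3819
Availability = 99.293%

99.293%


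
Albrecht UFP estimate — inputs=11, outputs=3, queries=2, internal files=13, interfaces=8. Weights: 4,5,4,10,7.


UFP = EI*4 + EO*5 + EQ*4 + ILF*10 + EIF*7
UFP = 11*4 + 3*5 + 2*4 + 13*10 + 8*7
UFP = 44 + 15 + 8 + 130 + 56
UFP = 253

253


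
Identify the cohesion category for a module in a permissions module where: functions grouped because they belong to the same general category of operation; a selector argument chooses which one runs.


Reasoning: Grouped by category of activity, not by data or sequence
Type: Logical cohesion

Logical cohesion


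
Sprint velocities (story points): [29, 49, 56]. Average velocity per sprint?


Formula: Avg velocity = Total points / Number of sprints
Points: [29, 49, 56]
Sum = 29 + 49 + 56 = 134
Avg velocity = 134 / 3 = 44.67 points/sprint

44.67 points/sprint


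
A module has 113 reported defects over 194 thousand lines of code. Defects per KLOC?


Defect density = defects / KLOC
Defect density = 113 / 194
Defect density = 0.582 defects/KLOC

0.582 defects/KLOC


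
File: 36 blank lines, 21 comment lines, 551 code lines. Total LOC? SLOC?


Total LOC = blank + comment + code
Total LOC = 36 + 21 + 551 = 608
SLOC (source only) = code = 551

Total LOC: 608, SLOC: 551


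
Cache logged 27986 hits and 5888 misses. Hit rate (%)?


Formula: hit rate = hits / (hits + misses) * 100
hit rate = 27986 / (27986 + 5888) * 100
hit rate = 27986 / 33874 * 100
hit rate = 82.62%

82.62%


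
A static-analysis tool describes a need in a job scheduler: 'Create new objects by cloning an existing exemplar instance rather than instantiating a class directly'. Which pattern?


This matches the Prototype pattern

Prototype


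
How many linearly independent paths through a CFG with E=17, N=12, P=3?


Formula: V(G) = E - N + 2P
V(G) = 17 - 12 + 2*3
V(G) = 5 + 6
V(G) = 11

11


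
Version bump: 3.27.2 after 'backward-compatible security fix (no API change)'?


Current: 3.27.2
Change category: 'backward-compatible security fix (no API change)' → patch bump
SemVer rule: patch bump → increment PATCH (MAJOR and MINOR unchanged)
New: 3.27.3

3.27.3


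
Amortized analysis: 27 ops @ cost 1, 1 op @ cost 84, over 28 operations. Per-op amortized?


Formula: Amortized cost = Total cost / Operations
Total cost = (27 * 1) + (1 * 84)
Total cost = 27 + 84 = 111
Amortized = 111 / 28 = 3.9643

3.9643


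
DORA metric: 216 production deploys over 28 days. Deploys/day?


Formula: deployments per day = releases / days
= 216 / 28
= 7.714 deploys/day
(equivalently, 54.0 deploys/week)

7.714 deploys/day


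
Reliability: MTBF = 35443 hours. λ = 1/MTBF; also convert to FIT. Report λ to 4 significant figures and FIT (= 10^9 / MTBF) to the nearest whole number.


Formula: λ = 1 / MTBF; FIT = λ × 1e9 = 1e9 / MTBF
λ = 1 / 35443 ≈ 2.821e-05 failures/hour
FIT = 1e9 / 35443 ≈ 28214 failures per 1e9 hours (nearest whole number)

λ = 2.821e-05 /h, FIT = 28214


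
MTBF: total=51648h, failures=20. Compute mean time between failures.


Formula: MTBF = Total operating time / Number of failures
MTBF = 51648 / 20
MTBF = 2582.4 hours

2582.4 hours


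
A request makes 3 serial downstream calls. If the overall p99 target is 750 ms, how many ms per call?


Formula: per_stage = total_budget / stages
per_stage = 750 / 3
per_stage = 250.0 ms

250.0 ms


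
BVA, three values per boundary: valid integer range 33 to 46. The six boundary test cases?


Range: [33, 46]
Boundaries: just below min, min, min+1, max-1, max, just above max
Values: [32, 33, 34, 45, 46, 47]

[32, 33, 34, 45, 46, 47]


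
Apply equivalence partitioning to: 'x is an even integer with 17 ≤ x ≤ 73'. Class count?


Constraint: even integers in [17, 73]
Class 1: x < 17 — out-of-range invalid
Class 2: x in [17,73] but odd — wrong type invalid
Class 3: x in [17,73] and even — valid
Class 4: x > 73 — out-of-range invalid
Total equivalence classes: 4

4 equivalence classes


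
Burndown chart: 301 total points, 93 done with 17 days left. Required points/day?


Formula: Required rate = Remaining points / Days left
Remaining = 301 - 93 = 208 points
Required rate = 208 / 17 = 12.24 points/day

12.24 points/day


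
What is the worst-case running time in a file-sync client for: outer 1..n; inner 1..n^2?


Reasoning: n times n^2
Complexity: O(n^3)

O(n^3)


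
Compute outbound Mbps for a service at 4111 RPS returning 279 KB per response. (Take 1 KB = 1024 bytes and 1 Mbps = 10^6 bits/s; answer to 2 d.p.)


Formula: Mbps = payload_bytes * RPS * 8 / 1e6
Payload per request = 279 KB = 279 * 1024 = 285696 bytes
Total bytes/sec = 285696 * 4111 = 1174496256
Total bits/sec = 1174496256 * 8 = 9395970048
Mbps = 9395970048 / 1e6 = 9395.97

9395.97 Mbps


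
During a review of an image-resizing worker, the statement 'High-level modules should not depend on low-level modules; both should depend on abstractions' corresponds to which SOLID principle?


This describes the Dependency Inversion Principle (DIP)

Dependency Inversion Principle (DIP)


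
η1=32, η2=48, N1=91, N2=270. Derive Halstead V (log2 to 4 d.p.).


Formula: V = N * log2(η), where N = N1 + N2 and η = η1 + η2
η = 32 + 48 = 80
N = 91 + 270 = 361
log2(80) ≈ 6.3219
V = 361 * 6.3219 = 2282.21

2282.21


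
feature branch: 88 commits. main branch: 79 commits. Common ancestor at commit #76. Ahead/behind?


Common ancestor: commit #76
feature commits after divergence: 88 - 76 = 12
main commits after divergence: 79 - 76 = 3
feature is 12 commits ahead of main
main is 3 commits ahead of feature

feature ahead: 12, main ahead: 3


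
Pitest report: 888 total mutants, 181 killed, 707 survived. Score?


Mutation score = killed / total * 100
Mutation score = 181 / 888 * 100
Mutation score = 20.38%

20.38%


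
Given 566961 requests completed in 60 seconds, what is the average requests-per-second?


Formula: throughput = requests / seconds
throughput = 566961 / 60
throughput = 9449.35 requests/second

9449.35 requests/second


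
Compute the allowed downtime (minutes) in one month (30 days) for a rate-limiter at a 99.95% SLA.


Formula: allowed downtime = period * (100 - SLA) / 100
Period (month (30 days)) = 43200 minutes
Unavailability fraction = (100 - 99.95) / 100
Allowed downtime = 43200 * (100 - 99.95) / 100
Allowed downtime = 21.6 minutes

21.6 minutes


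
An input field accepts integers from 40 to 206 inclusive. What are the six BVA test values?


Range: [40, 206]
Boundaries: just below min, min, min+1, max-1, max, just above max
Values: [39, 40, 41, 205, 206, 207]

[39, 40, 41, 205, 206, 207]


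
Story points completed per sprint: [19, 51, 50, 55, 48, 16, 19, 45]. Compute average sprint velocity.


Formula: Avg velocity = Total points / Number of sprints
Points: [19, 51, 50, 55, 48, 16, 19, 45]
Sum = 19 + 51 + 50 + 55 + 48 + 16 + 19 + 45 = 303
Avg velocity = 303 / 8 = 37.88 points/sprint

37.88 points/sprint


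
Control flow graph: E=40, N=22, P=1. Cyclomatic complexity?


Formula: V(G) = E - N + 2P
V(G) = 40 - 22 + 2*1
V(G) = 18 + 2
V(G) = 20

20


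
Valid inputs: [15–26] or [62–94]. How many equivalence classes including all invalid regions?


Valid ranges: [15,26] and [62,94]
Class 1: x < 15 — invalid
Class 2: 15 ≤ x ≤ 26 — valid
Class 3: 26 < x < 62 — invalid (gap between ranges)
Class 4: 62 ≤ x ≤ 94 — valid
Class 5: x > 94 — invalid
Total equivalence classes: 5

5 equivalence classes


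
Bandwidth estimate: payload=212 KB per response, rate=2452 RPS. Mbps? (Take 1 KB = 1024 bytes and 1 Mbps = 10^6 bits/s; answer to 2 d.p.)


Formula: Mbps = payload_bytes * RPS * 8 / 1e6
Payload per request = 212 KB = 212 * 1024 = 217088 bytes
Total bytes/sec = 217088 * 2452 = 532299776
Total bits/sec = 532299776 * 8 = 4258398208
Mbps = 4258398208 / 1e6 = 4258.4

4258.4 Mbps


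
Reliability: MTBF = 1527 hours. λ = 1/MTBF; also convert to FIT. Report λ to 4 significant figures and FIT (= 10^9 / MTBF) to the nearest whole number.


Formula: λ = 1 / MTBF; FIT = λ × 1e9 = 1e9 / MTBF
λ = 1 / 1527 ≈ 6.549e-04 failures/hour
FIT = 1e9 / 1527 ≈ 654879 failures per 1e9 hours (nearest whole number)

λ = 6.549e-04 /h, FIT = 654879


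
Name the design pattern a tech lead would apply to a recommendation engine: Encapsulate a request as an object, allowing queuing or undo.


This matches the Command pattern

Command


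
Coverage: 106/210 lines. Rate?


Coverage = covered / total * 100
Coverage = 106 / 210 * 100
Coverage = 50.48%

50.48%


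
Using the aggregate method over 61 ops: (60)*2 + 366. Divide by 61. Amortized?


Formula: Amortized cost = Total cost / Operations
Total cost = (60 * 2) + (1 * 366)
Total cost = 120 + 366 = 486
Amortized = 486 / 61 = 7.9672

7.9672


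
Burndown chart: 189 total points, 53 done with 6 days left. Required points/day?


Formula: Required rate = Remaining points / Days left
Remaining = 189 - 53 = 136 points
Required rate = 136 / 6 = 22.67 points/day

22.67 points/day


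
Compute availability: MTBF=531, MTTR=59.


Availability = MTBF / (MTBF + MTTR)
Availability = 531 / (531 + 59)
Availability = 531 / 590
Availability = 90.0%

90.0%


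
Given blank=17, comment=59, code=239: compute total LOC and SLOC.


Total LOC = blank + comment + code
Total LOC = 17 + 59 + 239 = 315
SLOC (source only) = code = 239

Total LOC: 315, SLOC: 239


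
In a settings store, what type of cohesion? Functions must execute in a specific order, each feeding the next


Reasoning: Output of one is input to next
Type: Sequential cohesion

Sequential cohesion


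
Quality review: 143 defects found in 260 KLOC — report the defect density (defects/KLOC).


Defect density = defects / KLOC
Defect density = 143 / 260
Defect density = 0.55 defects/KLOC

0.55 defects/KLOC


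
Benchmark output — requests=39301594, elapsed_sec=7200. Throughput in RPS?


Formula: throughput = requests / seconds
throughput = 39301594 / 7200
throughput = 5458.55 requests/second

5458.55 requests/second


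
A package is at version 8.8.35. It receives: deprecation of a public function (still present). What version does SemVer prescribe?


Current: 8.8.35
Change category: 'deprecation of a public function (still present)' → minor bump
SemVer rule: minor bump → increment MINOR, reset PATCH to 0 (MAJOR unchanged)
New: 8.9.0

8.9.0


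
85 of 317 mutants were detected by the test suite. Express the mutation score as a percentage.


Mutation score = killed / total * 100
Mutation score = 85 / 317 * 100
Mutation score = 26.81%

26.81%


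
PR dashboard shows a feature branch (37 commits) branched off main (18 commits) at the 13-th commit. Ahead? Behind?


Common ancestor: commit #13
feature commits after divergence: 37 - 13 = 24
main commits after divergence: 18 - 13 = 5
feature is 24 commits ahead of main
main is 5 commits ahead of feature

feature ahead: 24, main ahead: 5


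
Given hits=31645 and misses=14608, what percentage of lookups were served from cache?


Formula: hit rate = hits / (hits + misses) * 100
hit rate = 31645 / (31645 + 14608) * 100
hit rate = 31645 / 46253 * 100
hit rate = 68.42%

68.42%


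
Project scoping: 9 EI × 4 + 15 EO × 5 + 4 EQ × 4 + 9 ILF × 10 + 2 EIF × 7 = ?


UFP = EI*4 + EO*5 + EQ*4 + ILF*10 + EIF*7
UFP = 9*4 + 15*5 + 4*4 + 9*10 + 2*7
UFP = 36 + 75 + 16 + 90 + 14
UFP = 231

231


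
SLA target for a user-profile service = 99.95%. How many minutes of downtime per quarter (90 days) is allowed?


Formula: allowed downtime = period * (100 - SLA) / 100
Period (quarter (90 days)) = 129600 minutes
Unavailability fraction = (100 - 99.95) / 100
Allowed downtime = 129600 * (100 - 99.95) / 100
Allowed downtime = 64.8 minutes

64.8 minutes


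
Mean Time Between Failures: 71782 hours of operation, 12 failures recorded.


Formula: MTBF = Total operating time / Number of failures
MTBF = 71782 / 12
MTBF = 5981.83 hours

5981.83 hours


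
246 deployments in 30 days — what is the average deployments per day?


Formula: deployments per day = releases / days
= 246 / 30
= 8.2 deploys/day
(equivalently, 57.4 deploys/week)

8.2 deploys/day


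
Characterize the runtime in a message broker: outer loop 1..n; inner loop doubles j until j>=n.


Reasoning: linear outer times logarithmic inner
Complexity: O(n log n)

O(n log n)


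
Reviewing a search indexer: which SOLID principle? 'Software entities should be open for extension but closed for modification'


This describes the Open/Closed Principle (OCP)

Open/Closed Principle (OCP)


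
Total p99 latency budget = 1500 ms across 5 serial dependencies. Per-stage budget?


Formula: per_stage = total_budget / stages
per_stage = 1500 / 5
per_stage = 300.0 ms

300.0 ms


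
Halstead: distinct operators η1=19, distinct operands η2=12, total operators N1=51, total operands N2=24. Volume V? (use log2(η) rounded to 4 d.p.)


Formula: V = N * log2(η), where N = N1 + N2 and η = η1 + η2
η = 19 + 12 = 31
N = 51 + 24 = 75
log2(31) ≈ 4.9542
V = 75 * 4.9542 = 371.57

371.57


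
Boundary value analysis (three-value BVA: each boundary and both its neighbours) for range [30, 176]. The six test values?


Range: [30, 176]
Boundaries: just below min, min, min+1, max-1, max, just above max
Values: [29, 30, 31, 175, 176, 177]

[29, 30, 31, 175, 176, 177]


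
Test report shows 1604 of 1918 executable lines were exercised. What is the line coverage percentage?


Coverage = covered / total * 100
Coverage = 1604 / 1918 * 100
Coverage = 83.63%

83.63%


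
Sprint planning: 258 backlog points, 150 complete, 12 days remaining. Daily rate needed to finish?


Formula: Required rate = Remaining points / Days left
Remaining = 258 - 150 = 108 points
Required rate = 108 / 12 = 9.0 points/day

9.0 points/day


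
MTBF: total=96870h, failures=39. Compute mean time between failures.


Formula: MTBF = Total operating time / Number of failures
MTBF = 96870 / 39
MTBF = 2483.85 hours

2483.85 hours


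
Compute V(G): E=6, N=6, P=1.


Formula: V(G) = E - N + 2P
V(G) = 6 - 6 + 2*1
V(G) = 0 + 2
V(G) = 2

2


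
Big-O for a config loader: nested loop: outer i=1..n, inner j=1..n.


Reasoning: n iterations times n iterations
Complexity: O(n^2)

O(n^2)


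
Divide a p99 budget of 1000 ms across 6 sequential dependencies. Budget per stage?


Formula: per_stage = total_budget / stages
per_stage = 1000 / 6
per_stage = 166.67 ms

166.67 ms


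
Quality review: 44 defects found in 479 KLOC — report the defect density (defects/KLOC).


Defect density = defects / KLOC
Defect density = 44 / 479
Defect density = 0.092 defects/KLOC

0.092 defects/KLOC


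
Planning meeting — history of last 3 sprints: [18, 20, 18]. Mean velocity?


Formula: Avg velocity = Total points / Number of sprints
Points: [18, 20, 18]
Sum = 18 + 20 + 18 = 56
Avg velocity = 56 / 3 = 18.67 points/sprint

18.67 points/sprint


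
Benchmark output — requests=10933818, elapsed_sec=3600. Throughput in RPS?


Formula: throughput = requests / seconds
throughput = 10933818 / 3600
throughput = 3037.17 requests/second

3037.17 requests/second


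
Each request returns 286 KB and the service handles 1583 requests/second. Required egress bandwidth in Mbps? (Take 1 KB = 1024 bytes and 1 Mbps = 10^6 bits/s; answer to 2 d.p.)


Formula: Mbps = payload_bytes * RPS * 8 / 1e6
Payload per request = 286 KB = 286 * 1024 = 292864 bytes
Total bytes/sec = 292864 * 1583 = 463603712
Total bits/sec = 463603712 * 8 = 3708829696
Mbps = 3708829696 / 1e6 = 3708.83

3708.83 Mbps


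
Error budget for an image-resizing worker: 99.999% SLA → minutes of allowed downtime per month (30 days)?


Formula: allowed downtime = period * (100 - SLA) / 100
Period (month (30 days)) = 43200 minutes
Unavailability fraction = (100 - 99.999) / 100
Allowed downtime = 43200 * (100 - 99.999) / 100
Allowed downtime = 0.432 minutes

0.432 minutes


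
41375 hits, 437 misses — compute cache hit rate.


Formula: hit rate = hits / (hits + misses) * 100
hit rate = 41375 / (41375 + 437) * 100
hit rate = 41375 / 41812 * 100
hit rate = 98.95%

98.95%


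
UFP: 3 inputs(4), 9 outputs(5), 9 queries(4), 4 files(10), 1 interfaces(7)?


UFP = EI*4 + EO*5 + EQ*4 + ILF*10 + EIF*7
UFP = 3*4 + 9*5 + 9*4 + 4*10 + 1*7
UFP = 12 + 45 + 36 + 40 + 7
UFP = 140

140


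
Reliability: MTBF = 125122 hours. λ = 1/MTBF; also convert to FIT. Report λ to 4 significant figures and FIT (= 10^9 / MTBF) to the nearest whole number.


Formula: λ = 1 / MTBF; FIT = λ × 1e9 = 1e9 / MTBF
λ = 1 / 125122 ≈ 7.992e-06 failures/hour
FIT = 1e9 / 125122 ≈ 7992 failures per 1e9 hours (nearest whole number)

λ = 7.992e-06 /h, FIT = 7992


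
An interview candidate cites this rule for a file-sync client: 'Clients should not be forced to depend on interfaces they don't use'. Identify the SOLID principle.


This describes the Interface Segregation Principle (ISP)

Interface Segregation Principle (ISP)


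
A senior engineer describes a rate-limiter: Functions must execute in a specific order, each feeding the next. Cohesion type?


Reasoning: Output of one is input to next
Type: Sequential cohesion

Sequential cohesion


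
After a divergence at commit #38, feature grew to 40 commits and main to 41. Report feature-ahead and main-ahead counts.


Common ancestor: commit #38
feature commits after divergence: 40 - 38 = 2
main commits after divergence: 41 - 38 = 3
feature is 2 commits ahead of main
main is 3 commits ahead of feature

feature ahead: 2, main ahead: 3


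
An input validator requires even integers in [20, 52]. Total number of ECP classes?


Constraint: even integers in [20, 52]
Class 1: x < 20 — out-of-range invalid
Class 2: x in [20,52] but odd — wrong type invalid
Class 3: x in [20,52] and even — valid
Class 4: x > 52 — out-of-range invalid
Total equivalence classes: 4

4 equivalence classes
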